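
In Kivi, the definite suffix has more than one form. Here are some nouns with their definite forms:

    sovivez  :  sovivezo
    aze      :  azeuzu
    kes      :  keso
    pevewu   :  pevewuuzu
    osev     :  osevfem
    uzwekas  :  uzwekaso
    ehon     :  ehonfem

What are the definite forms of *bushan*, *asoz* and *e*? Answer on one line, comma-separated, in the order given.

bushanfem, asozo, euzu

The suffix is conditioned by the final sound: -o when the stem ends in a sibilant (*sovivez*, *kes*, *uzwekas*); -fem when the stem ends in a non-sibilant consonant (*osev*, *ehon*); -uzu when the stem ends in a vowel (*aze*, *pevewu*).
*bushan*: final sound = /n/, a non-sibilant consonant → -fem → *bushanfem*.
*asoz* — final sound /z/ (a sibilant) → -o → *asozo*.
The final sound of *e* is /e/, which is a vowel, so the suffix is -uzu, giving *euzu*.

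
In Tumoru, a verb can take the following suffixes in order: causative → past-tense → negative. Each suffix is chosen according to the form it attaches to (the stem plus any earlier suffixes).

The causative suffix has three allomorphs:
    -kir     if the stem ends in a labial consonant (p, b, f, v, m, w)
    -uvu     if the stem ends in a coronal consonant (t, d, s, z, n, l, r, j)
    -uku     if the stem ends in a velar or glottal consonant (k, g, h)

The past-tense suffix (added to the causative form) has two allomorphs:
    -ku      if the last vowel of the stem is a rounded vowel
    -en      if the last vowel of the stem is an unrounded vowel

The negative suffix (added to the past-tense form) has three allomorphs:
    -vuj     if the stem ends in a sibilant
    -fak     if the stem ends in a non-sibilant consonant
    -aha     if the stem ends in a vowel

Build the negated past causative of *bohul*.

bohuluvukuaha

The final consonant of *bohul* is /l/, which is coronal, so the causative suffix is -uvu, giving *bohuluvu*.
The last vowel of the causative form *bohuluvu* is /u/, which is a rounded vowel, so the past-tense suffix is -ku, giving *bohuluvuku*.
Since the final sound of the past-tense form *bohuluvuku* is /u/ (a vowel), it takes -aha, giving *bohuluvukuaha*.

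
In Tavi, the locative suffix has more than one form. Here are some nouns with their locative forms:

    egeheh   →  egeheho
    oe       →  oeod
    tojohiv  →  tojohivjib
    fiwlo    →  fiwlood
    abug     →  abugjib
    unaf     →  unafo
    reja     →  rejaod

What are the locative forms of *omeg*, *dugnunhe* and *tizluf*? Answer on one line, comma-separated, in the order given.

omegjib, dugnunheod, tizlufo

The alternation tracks the final sound of the stem — -o when the stem ends in a voiceless consonant (*egeheh*, *unaf*); -jib when the stem ends in a voiced consonant (*tojohiv*, *abug*); -od when the stem ends in a vowel (*oe*, *fiwlo*, *reja*).
Since the final sound of *omeg* is /g/ (a voiced consonant), it takes -jib, giving *omegjib*.
The final sound of *dugnunhe* is /e/, which is a vowel, so the suffix is -od, giving *dugnunheod*.
*tizluf*: final sound = /f/, a voiceless consonant → -o → *tizlufo*.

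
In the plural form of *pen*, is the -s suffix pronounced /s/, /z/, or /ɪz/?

/z/

The stem *pen* ends in a voiced non-sibilant sound.
The plural suffix surfaces as /ɪz/ after sibilants, /s/ after other voiceless consonants, and /z/ after other voiced sounds.
So the plural -s on *pen* is pronounced /z/.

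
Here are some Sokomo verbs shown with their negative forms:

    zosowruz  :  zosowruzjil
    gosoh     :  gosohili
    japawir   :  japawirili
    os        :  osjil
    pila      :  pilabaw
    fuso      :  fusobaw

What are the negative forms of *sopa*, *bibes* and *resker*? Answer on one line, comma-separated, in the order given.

sopabaw, bibesjil, reskerili

Looking at the final sound of each stem: -jil when the stem ends in a sibilant (*zosowruz*, *os*); -ili when the stem ends in a non-sibilant consonant (*gosoh*, *japawir*); -baw when the stem ends in a vowel (*pila*, *fuso*).
Since the final sound of *sopa* is /a/ (a vowel), it takes -baw, giving *sopabaw*.
*bibes* — final sound /s/ (a sibilant) → -jil → *bibesjil*.
The final sound of *resker* is /r/, which is a non-sibilant consonant, so the suffix is -ili, giving *reskerili*.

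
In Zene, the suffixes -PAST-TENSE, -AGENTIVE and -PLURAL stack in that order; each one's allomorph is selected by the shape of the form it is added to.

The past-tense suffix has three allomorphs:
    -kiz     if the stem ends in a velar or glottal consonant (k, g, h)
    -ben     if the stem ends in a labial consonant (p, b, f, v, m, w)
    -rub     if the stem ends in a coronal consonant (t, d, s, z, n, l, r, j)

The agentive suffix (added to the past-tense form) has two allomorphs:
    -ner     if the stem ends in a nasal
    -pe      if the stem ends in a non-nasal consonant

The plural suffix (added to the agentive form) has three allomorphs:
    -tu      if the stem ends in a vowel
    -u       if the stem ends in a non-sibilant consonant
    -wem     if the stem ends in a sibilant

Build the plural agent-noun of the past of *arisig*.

arisigkizpetu

Since the final consonant of *arisig* is /g/ (velar/glottal), it takes -kiz, giving *arisigkiz*.
The final consonant of the past-tense form *arisigkiz* is /z/, which is non-nasal, so the agentive suffix is -pe, giving *arisigkizpe*.
Since the final sound of the agentive form *arisigkizpe* is /e/ (a vowel), it takes -tu, giving *arisigkizpetu*.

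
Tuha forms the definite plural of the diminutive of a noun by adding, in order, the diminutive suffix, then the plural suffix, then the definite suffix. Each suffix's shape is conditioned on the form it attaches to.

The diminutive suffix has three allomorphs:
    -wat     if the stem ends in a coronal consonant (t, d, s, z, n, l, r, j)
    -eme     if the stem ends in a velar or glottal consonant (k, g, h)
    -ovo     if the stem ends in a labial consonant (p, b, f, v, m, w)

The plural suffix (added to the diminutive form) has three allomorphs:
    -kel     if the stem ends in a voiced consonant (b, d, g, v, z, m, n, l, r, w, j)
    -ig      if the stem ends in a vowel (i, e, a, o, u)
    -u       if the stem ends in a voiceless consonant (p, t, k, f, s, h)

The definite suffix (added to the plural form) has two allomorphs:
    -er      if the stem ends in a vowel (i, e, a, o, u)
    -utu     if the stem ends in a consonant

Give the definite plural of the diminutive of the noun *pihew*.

pihewovoigutu

*pihew* — final consonant /w/ (labial) → -ovo → *pihewovo*.
The diminutive form *pihewovo* — final sound /o/ (a vowel) → -ig → *pihewovoig*.
The final sound of the plural form *pihewovoig* is /g/, which is a consonant, so the definite suffix is -utu, giving *pihewovoigutu*.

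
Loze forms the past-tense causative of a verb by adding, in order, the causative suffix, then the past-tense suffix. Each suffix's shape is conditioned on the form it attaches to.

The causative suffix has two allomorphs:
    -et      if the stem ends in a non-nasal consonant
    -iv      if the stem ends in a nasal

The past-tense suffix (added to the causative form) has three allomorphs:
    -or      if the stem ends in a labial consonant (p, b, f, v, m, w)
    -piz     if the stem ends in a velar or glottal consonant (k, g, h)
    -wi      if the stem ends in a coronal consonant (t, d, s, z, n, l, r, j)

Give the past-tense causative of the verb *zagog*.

zagogetwi

Since the final consonant of *zagog* is /g/ (non-nasal), it takes -et, giving *zagoget*.
The final consonant of the causative form *zagoget* is /t/, which is coronal, so the past-tense suffix is -wi, giving *zagogetwi*.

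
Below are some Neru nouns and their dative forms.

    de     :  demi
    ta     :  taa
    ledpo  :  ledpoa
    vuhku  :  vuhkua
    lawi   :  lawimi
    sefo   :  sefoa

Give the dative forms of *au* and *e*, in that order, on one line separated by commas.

aua, emi

The pattern is front/back vowel harmony: -mi when the last vowel of the stem is a front vowel (*de*, *lawi*); -a when the last vowel of the stem is a back vowel (*ta*, *ledpo*, *vuhku*, *sefo*).
The last vowel of *au* is /u/, which is a back vowel, so the suffix is -a, giving *aua*.
*e*: last vowel = /e/, a front vowel → -mi → *emi*.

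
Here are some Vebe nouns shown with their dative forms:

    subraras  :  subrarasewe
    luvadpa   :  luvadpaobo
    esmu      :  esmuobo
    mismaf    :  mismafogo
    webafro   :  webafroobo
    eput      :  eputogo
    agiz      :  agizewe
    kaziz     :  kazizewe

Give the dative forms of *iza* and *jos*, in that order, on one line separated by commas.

The suffix is conditioned by the final sound: -ewe when the stem ends in a sibilant (*subraras*, *agiz*, *kaziz*); -ogo when the stem ends in a non-sibilant consonant (*mismaf*, *eput*); -obo when the stem ends in a vowel (*luvadpa*, *esmu*, *webafro*).
The final sound of *iza* is /a/, which is a vowel, so the suffix is -obo, giving *izaobo*.
*jos*: final sound = /s/, a sibilant → -ewe → *josewe*.

izaobo, josewe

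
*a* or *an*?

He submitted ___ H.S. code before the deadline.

an

The indefinite article is chosen by the initial *sound* of the following word, not its spelling.
The initialism *H.S.* is read letter by letter; the first letter, H, is pronounced /eɪtʃ/, which begins with a vowel sound.
So the article is *an*: He submitted an H.S. code before the deadline.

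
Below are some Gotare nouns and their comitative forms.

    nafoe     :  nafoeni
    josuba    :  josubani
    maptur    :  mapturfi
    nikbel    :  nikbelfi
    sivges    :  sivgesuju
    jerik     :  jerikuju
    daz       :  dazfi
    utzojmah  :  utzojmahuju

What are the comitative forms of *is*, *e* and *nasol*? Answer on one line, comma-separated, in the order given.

The pattern is voicing of the final sound: -uju when the stem ends in a voiceless consonant (*sivges*, *jerik*, *utzojmah*); -fi when the stem ends in a voiced consonant (*maptur*, *nikbel*, *daz*); -ni when the stem ends in a vowel (*nafoe*, *josuba*).
*is* — final sound /s/ (a voiceless consonant) → -uju → *isuju*.
The final sound of *e* is /e/, which is a vowel, so the suffix is -ni, giving *eni*.
*nasol* — final sound /l/ (a voiced consonant) → -fi → *nasolfi*.

isuju, eni, nasolfi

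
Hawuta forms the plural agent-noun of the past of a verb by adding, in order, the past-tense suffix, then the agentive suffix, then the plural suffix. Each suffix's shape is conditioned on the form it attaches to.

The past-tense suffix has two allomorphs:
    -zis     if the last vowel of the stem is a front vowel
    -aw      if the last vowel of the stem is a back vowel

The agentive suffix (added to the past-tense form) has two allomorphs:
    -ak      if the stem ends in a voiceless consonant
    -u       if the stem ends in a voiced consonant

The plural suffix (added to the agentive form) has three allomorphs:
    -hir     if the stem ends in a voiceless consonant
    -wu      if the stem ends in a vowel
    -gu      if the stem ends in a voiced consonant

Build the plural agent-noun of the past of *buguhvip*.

buguhvipzisakhir

*buguhvip* — last vowel /i/ (a front vowel) → -zis → *buguhvipzis*.
Since the final consonant of the past-tense form *buguhvipzis* is /s/ (voiceless), it takes -ak, giving *buguhvipzisak*.
Since the final sound of the agentive form *buguhvipzisak* is /k/ (a voiceless consonant), it takes -hir, giving *buguhvipzisakhir*.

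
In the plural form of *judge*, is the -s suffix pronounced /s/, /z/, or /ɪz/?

The stem *judge* ends in a sibilant (/s, z, ʃ, ʒ, tʃ, dʒ/).
The plural suffix surfaces as /ɪz/ after sibilants, /s/ after other voiceless consonants, and /z/ after other voiced sounds.
So the plural -s on *judge* is pronounced /ɪz/.

/ɪz/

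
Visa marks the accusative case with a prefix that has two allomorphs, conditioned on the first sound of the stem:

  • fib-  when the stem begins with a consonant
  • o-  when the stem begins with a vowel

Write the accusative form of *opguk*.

The first sound of *opguk* is /o/, which is a vowel, so the prefix is o-, giving *oopguk*.

oopguk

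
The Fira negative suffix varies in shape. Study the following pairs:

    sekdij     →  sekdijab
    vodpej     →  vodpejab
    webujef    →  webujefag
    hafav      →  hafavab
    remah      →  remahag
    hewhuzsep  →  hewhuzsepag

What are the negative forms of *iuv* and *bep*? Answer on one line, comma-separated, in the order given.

Looking at the final consonant of each stem: -ag when the stem ends in a voiceless consonant (*webujef*, *remah*, *hewhuzsep*); -ab when the stem ends in a voiced consonant (*sekdij*, *vodpej*, *hafav*).
*iuv*: final consonant = /v/, voiced → -ab → *iuvab*.
The final consonant of *bep* is /p/, which is voiceless, so the suffix is -ag, giving *bepag*.

iuvab, bepag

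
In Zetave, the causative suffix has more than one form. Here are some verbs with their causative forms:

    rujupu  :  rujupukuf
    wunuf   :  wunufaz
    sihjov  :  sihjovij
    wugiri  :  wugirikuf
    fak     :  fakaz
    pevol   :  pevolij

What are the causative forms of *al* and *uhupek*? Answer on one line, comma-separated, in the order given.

alij, uhupekaz

The pattern is voicing of the final sound: -az when the stem ends in a voiceless consonant (*wunuf*, *fak*); -ij when the stem ends in a voiced consonant (*sihjov*, *pevol*); -kuf when the stem ends in a vowel (*rujupu*, *wugiri*).
*al*: final sound = /l/, a voiced consonant → -ij → *alij*.
*uhupek* — final sound /k/ (a voiceless consonant) → -az → *uhupekaz*.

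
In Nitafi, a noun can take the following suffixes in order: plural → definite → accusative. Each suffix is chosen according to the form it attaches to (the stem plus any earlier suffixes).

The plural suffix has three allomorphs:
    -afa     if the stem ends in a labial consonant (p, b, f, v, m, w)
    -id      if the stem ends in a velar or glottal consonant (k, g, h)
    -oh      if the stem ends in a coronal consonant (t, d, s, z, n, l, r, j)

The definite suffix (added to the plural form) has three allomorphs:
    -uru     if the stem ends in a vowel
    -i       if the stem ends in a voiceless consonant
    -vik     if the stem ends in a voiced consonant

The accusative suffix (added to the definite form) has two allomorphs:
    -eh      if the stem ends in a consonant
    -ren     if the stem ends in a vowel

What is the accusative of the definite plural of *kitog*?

Since the final consonant of *kitog* is /g/ (velar/glottal), it takes -id, giving *kitogid*.
Since the final sound of the plural form *kitogid* is /d/ (a voiced consonant), it takes -vik, giving *kitogidvik*.
The definite form *kitogidvik* — final sound /k/ (a consonant) → -eh → *kitogidvikeh*.

kitogidvikeh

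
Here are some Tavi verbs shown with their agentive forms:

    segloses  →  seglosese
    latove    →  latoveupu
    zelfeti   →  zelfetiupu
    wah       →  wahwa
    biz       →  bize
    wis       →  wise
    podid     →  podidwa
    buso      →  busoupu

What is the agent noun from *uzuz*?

Looking at the final sound of each stem: -e when the stem ends in a sibilant (*segloses*, *biz*, *wis*); -wa when the stem ends in a non-sibilant consonant (*wah*, *podid*); -upu when the stem ends in a vowel (*latove*, *zelfeti*, *buso*).
*uzuz* — final sound /z/ (a sibilant) → -e → *uzuze*.

uzuze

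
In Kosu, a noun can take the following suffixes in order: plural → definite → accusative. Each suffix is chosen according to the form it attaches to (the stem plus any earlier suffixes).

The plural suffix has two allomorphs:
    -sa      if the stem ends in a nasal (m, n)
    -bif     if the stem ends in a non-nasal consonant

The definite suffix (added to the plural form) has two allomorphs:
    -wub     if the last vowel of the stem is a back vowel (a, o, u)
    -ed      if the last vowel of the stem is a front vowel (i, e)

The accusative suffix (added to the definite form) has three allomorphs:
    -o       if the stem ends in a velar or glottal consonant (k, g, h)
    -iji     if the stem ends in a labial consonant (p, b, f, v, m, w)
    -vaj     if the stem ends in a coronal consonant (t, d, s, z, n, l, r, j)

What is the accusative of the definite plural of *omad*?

The final consonant of *omad* is /d/, which is non-nasal, so the plural suffix is -bif, giving *omadbif*.
The plural form *omadbif* — last vowel /i/ (a front vowel) → -ed → *omadbifed*.
The definite form *omadbifed* — final consonant /d/ (coronal) → -vaj → *omadbifedvaj*.

omadbifedvaj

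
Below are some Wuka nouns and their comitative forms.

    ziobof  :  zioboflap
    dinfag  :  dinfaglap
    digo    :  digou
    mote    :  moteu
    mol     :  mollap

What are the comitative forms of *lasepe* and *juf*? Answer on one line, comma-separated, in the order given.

The pattern is consonant vs. vowel: -lap when the stem ends in a consonant (*ziobof*, *dinfag*, *mol*); -u when the stem ends in a vowel (*digo*, *mote*).
Since the final sound of *lasepe* is /e/ (a vowel), it takes -u, giving *lasepeu*.
*juf*: final sound = /f/, a consonant → -lap → *juflap*.

lasepeu, juflap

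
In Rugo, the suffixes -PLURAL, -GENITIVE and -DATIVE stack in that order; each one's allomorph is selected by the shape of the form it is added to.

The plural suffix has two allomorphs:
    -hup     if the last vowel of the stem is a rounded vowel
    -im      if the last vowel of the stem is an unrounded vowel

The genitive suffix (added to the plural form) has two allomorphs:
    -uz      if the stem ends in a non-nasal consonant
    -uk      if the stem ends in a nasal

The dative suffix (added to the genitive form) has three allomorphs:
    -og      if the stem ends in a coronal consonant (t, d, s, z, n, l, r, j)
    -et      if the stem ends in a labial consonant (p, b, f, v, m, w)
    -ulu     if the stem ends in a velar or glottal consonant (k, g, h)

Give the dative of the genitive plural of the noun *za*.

zaimukulu

*za*: last vowel = /a/, an unrounded vowel → -im → *zaim*.
The plural form *zaim*: final consonant = /m/, a nasal → -uk → *zaimuk*.
The final consonant of the genitive form *zaimuk* is /k/, which is velar/glottal, so the dative suffix is -ulu, giving *zaimukulu*.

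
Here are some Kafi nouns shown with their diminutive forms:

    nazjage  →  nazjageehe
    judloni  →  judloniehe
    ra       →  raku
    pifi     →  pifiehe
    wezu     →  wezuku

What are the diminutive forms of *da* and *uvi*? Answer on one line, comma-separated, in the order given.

daku, uviehe

Looking at the last vowel of each stem: -ehe when the last vowel of the stem is a front vowel (*nazjage*, *judloni*, *pifi*); -ku when the last vowel of the stem is a back vowel (*ra*, *wezu*).
*da* — last vowel /a/ (a back vowel) → -ku → *daku*.
*uvi*: last vowel = /i/, a front vowel → -ehe → *uviehe*.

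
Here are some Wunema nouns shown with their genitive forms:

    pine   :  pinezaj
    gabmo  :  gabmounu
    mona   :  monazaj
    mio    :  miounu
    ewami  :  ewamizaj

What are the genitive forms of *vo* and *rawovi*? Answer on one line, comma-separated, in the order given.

The suffix is conditioned by the last vowel: -unu when the last vowel of the stem is a rounded vowel (*gabmo*, *mio*); -zaj when the last vowel of the stem is an unrounded vowel (*pine*, *mona*, *ewami*).
*vo* — last vowel /o/ (a rounded vowel) → -unu → *vounu*.
The last vowel of *rawovi* is /i/, which is an unrounded vowel, so the suffix is -zaj, giving *rawovizaj*.

vounu, rawovizaj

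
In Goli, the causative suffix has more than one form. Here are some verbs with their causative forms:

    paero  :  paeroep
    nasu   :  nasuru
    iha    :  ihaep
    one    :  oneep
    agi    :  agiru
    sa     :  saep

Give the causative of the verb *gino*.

The suffix is conditioned by the last vowel: -ru when the last vowel of the stem is a high vowel (*nasu*, *agi*); -ep when the last vowel of the stem is a non-high vowel (*paero*, *iha*, *one*, *sa*).
The last vowel of *gino* is /o/, which is a non-high vowel, so the suffix is -ep, giving *ginoep*.

ginoep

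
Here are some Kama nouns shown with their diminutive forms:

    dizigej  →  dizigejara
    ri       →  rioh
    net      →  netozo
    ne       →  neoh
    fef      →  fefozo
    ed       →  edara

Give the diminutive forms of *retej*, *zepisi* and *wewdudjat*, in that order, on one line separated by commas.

The suffix is conditioned by the final sound: -ozo when the stem ends in a voiceless consonant (*net*, *fef*); -ara when the stem ends in a voiced consonant (*dizigej*, *ed*); -oh when the stem ends in a vowel (*ri*, *ne*).
*retej*: final sound = /j/, a voiced consonant → -ara → *retejara*.
Since the final sound of *zepisi* is /i/ (a vowel), it takes -oh, giving *zepisioh*.
*wewdudjat* — final sound /t/ (a voiceless consonant) → -ozo → *wewdudjatozo*.

retejara, zepisioh, wewdudjatozo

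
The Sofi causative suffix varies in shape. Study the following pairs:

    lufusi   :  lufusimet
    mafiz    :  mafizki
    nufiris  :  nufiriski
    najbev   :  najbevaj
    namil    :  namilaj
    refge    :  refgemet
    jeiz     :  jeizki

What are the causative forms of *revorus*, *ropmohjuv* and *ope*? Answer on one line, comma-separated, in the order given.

revoruski, ropmohjuvaj, opemet

Looking at the final sound of each stem: -ki when the stem ends in a sibilant (*mafiz*, *nufiris*, *jeiz*); -aj when the stem ends in a non-sibilant consonant (*najbev*, *namil*); -met when the stem ends in a vowel (*lufusi*, *refge*).
*revorus*: final sound = /s/, a sibilant → -ki → *revoruski*.
The final sound of *ropmohjuv* is /v/, which is a non-sibilant consonant, so the suffix is -aj, giving *ropmohjuvaj*.
The final sound of *ope* is /e/, which is a vowel, so the suffix is -met, giving *opemet*.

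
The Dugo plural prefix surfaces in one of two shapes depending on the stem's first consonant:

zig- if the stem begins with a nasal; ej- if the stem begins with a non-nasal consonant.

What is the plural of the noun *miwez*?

zigmiwez

The first consonant of *miwez* is /m/, which is a nasal, so the prefix is zig-, giving *zigmiwez*.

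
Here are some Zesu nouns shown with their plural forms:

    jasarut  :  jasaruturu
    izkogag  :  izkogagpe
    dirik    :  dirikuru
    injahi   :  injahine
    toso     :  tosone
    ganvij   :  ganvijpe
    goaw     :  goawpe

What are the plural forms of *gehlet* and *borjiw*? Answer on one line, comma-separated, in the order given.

gehleturu, borjiwpe

The alternation tracks the final sound of the stem — -uru when the stem ends in a voiceless consonant (*jasarut*, *dirik*); -pe when the stem ends in a voiced consonant (*izkogag*, *ganvij*, *goaw*); -ne when the stem ends in a vowel (*injahi*, *toso*).
*gehlet*: final sound = /t/, a voiceless consonant → -uru → *gehleturu*.
The final sound of *borjiw* is /w/, which is a voiced consonant, so the suffix is -pe, giving *borjiwpe*.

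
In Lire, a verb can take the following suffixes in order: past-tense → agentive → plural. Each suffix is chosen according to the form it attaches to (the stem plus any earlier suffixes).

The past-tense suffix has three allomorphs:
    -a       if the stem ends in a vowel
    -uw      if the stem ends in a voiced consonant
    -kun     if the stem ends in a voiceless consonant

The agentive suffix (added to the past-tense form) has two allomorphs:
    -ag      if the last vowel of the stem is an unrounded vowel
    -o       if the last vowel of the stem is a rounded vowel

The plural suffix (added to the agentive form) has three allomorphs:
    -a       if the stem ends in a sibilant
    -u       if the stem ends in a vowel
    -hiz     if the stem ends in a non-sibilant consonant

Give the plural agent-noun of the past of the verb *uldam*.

uldamuwou

The final sound of *uldam* is /m/, which is a voiced consonant, so the past-tense suffix is -uw, giving *uldamuw*.
The last vowel of the past-tense form *uldamuw* is /u/, which is a rounded vowel, so the agentive suffix is -o, giving *uldamuwo*.
The agentive form *uldamuwo* — final sound /o/ (a vowel) → -u → *uldamuwou*.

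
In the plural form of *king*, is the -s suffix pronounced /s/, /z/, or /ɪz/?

/z/

The stem *king* ends in a voiced non-sibilant sound.
The plural suffix surfaces as /ɪz/ after sibilants, /s/ after other voiceless consonants, and /z/ after other voiced sounds.
So the plural -s on *king* is pronounced /z/.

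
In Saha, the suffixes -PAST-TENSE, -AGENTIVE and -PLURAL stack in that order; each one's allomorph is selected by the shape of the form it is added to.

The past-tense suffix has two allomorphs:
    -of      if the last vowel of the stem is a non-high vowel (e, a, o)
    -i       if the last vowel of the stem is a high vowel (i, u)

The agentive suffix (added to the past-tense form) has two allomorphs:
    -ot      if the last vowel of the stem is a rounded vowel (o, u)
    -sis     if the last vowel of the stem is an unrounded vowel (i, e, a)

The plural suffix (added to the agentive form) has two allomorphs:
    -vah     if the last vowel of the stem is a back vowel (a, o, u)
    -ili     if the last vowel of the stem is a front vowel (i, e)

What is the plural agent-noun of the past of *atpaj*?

atpajofotvah

The last vowel of *atpaj* is /a/, which is a non-high vowel, so the past-tense suffix is -of, giving *atpajof*.
The past-tense form *atpajof*: last vowel = /o/, a rounded vowel → -ot → *atpajofot*.
The agentive form *atpajofot*: last vowel = /o/, a back vowel → -vah → *atpajofotvah*.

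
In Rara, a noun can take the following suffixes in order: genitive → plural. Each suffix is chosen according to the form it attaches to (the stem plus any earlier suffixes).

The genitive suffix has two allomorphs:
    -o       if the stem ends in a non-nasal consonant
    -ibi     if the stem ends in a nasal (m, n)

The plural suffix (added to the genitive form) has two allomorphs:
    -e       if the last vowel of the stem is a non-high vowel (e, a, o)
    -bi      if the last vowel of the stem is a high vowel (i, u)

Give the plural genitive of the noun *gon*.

gonibibi

*gon* — final consonant /n/ (a nasal) → -ibi → *gonibi*.
The genitive form *gonibi*: last vowel = /i/, a high vowel → -bi → *gonibibi*.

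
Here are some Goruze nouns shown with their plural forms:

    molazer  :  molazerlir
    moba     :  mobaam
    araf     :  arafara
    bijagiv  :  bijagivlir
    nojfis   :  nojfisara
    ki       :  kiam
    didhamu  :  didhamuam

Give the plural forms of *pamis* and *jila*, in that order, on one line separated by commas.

pamisara, jilaam

The alternation tracks the final sound of the stem — -ara when the stem ends in a voiceless consonant (*araf*, *nojfis*); -lir when the stem ends in a voiced consonant (*molazer*, *bijagiv*); -am when the stem ends in a vowel (*moba*, *ki*, *didhamu*).
The final sound of *pamis* is /s/, which is a voiceless consonant, so the suffix is -ara, giving *pamisara*.
*jila*: final sound = /a/, a vowel → -am → *jilaam*.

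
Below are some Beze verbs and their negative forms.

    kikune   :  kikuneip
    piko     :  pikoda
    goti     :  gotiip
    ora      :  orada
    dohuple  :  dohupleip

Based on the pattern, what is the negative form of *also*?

The suffix is conditioned by the last vowel: -ip when the last vowel of the stem is a front vowel (*kikune*, *goti*, *dohuple*); -da when the last vowel of the stem is a back vowel (*piko*, *ora*).
*also*: last vowel = /o/, a back vowel → -da → *alsoda*.

alsoda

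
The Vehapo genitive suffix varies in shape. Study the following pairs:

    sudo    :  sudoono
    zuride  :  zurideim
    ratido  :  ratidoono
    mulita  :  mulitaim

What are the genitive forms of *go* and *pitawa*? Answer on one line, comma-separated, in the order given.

The alternation tracks the last vowel of the stem — -ono when the last vowel of the stem is a rounded vowel (*sudo*, *ratido*); -im when the last vowel of the stem is an unrounded vowel (*zuride*, *mulita*).
The last vowel of *go* is /o/, which is a rounded vowel, so the suffix is -ono, giving *goono*.
The last vowel of *pitawa* is /a/, which is an unrounded vowel, so the suffix is -im, giving *pitawaim*.

goono, pitawaim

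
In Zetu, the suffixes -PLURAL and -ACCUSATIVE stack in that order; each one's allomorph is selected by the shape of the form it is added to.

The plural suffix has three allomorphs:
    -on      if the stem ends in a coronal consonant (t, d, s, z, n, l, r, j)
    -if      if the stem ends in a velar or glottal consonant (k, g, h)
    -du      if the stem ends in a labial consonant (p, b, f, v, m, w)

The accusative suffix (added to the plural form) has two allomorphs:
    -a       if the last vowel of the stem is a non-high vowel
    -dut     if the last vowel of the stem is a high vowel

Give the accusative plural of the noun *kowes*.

Since the final consonant of *kowes* is /s/ (coronal), it takes -on, giving *koweson*.
The plural form *koweson*: last vowel = /o/, a non-high vowel → -a → *kowesona*.

kowesona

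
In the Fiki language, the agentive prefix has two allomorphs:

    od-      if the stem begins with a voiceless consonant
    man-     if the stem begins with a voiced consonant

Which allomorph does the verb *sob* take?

*sob*: first consonant = /s/, voiceless → od-.

od-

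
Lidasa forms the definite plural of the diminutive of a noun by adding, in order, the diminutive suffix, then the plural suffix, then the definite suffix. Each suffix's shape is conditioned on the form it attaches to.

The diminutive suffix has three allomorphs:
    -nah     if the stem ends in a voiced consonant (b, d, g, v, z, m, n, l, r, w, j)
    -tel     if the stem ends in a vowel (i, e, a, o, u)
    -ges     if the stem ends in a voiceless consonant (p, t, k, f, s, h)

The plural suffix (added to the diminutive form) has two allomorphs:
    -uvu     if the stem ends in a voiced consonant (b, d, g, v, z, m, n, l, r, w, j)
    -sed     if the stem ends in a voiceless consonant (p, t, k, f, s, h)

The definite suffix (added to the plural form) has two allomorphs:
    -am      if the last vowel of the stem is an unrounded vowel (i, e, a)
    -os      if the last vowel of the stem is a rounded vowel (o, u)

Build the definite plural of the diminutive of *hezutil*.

hezutilnahsedam

*hezutil*: final sound = /l/, a voiced consonant → -nah → *hezutilnah*.
The diminutive form *hezutilnah* — final consonant /h/ (voiceless) → -sed → *hezutilnahsed*.
Since the last vowel of the plural form *hezutilnahsed* is /e/ (an unrounded vowel), it takes -am, giving *hezutilnahsedam*.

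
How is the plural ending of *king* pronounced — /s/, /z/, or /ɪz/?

/z/

The stem *king* ends in a voiced non-sibilant sound.
The plural suffix surfaces as /ɪz/ after sibilants, /s/ after other voiceless consonants, and /z/ after other voiced sounds.
So the plural -s on *king* is pronounced /z/.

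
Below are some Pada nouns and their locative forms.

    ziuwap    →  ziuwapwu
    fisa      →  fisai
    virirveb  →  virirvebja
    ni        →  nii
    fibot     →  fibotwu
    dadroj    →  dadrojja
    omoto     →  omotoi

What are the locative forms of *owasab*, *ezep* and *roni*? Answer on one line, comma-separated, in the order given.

owasabja, ezepwu, ronii

Looking at the final sound of each stem: -wu when the stem ends in a voiceless consonant (*ziuwap*, *fibot*); -ja when the stem ends in a voiced consonant (*virirveb*, *dadroj*); -i when the stem ends in a vowel (*fisa*, *ni*, *omoto*).
The final sound of *owasab* is /b/, which is a voiced consonant, so the suffix is -ja, giving *owasabja*.
Since the final sound of *ezep* is /p/ (a voiceless consonant), it takes -wu, giving *ezepwu*.
*roni* — final sound /i/ (a vowel) → -i → *ronii*.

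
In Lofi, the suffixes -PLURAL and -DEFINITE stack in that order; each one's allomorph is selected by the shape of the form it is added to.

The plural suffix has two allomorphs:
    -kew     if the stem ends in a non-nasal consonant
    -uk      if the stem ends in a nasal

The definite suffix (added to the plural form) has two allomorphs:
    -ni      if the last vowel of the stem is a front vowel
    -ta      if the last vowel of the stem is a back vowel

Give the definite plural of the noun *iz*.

*iz*: final consonant = /z/, non-nasal → -kew → *izkew*.
The plural form *izkew*: last vowel = /e/, a front vowel → -ni → *izkewni*.

izkewni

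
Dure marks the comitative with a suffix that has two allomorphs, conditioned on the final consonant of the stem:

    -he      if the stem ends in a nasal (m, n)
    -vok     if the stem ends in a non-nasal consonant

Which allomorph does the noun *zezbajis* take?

Since the final consonant of *zezbajis* is /s/ (non-nasal), it takes -vok.

-vok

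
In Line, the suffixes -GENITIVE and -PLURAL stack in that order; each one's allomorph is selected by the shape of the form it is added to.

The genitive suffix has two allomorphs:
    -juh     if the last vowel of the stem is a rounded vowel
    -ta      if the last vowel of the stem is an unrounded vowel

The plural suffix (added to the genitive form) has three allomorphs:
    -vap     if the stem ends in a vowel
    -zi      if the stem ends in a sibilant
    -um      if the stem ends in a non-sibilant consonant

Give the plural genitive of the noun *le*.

Since the last vowel of *le* is /e/ (an unrounded vowel), it takes -ta, giving *leta*.
The genitive form *leta* — final sound /a/ (a vowel) → -vap → *letavap*.

letavap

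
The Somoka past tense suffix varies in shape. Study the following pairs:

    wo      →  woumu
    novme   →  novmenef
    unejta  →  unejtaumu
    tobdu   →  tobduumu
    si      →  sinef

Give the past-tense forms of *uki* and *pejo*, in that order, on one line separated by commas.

ukinef, pejoumu

The alternation tracks the last vowel of the stem — -nef when the last vowel of the stem is a front vowel (*novme*, *si*); -umu when the last vowel of the stem is a back vowel (*wo*, *unejta*, *tobdu*).
Since the last vowel of *uki* is /i/ (a front vowel), it takes -nef, giving *ukinef*.
Since the last vowel of *pejo* is /o/ (a back vowel), it takes -umu, giving *pejoumu*.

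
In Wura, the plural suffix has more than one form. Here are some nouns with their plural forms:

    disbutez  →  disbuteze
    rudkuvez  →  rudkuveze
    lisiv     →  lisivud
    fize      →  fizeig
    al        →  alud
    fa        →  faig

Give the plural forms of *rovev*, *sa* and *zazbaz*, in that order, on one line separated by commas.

The suffix is conditioned by the final sound: -e when the stem ends in a sibilant (*disbutez*, *rudkuvez*); -ud when the stem ends in a non-sibilant consonant (*lisiv*, *al*); -ig when the stem ends in a vowel (*fize*, *fa*).
*rovev*: final sound = /v/, a non-sibilant consonant → -ud → *rovevud*.
The final sound of *sa* is /a/, which is a vowel, so the suffix is -ig, giving *saig*.
The final sound of *zazbaz* is /z/, which is a sibilant, so the suffix is -e, giving *zazbaze*.

rovevud, saig, zazbaze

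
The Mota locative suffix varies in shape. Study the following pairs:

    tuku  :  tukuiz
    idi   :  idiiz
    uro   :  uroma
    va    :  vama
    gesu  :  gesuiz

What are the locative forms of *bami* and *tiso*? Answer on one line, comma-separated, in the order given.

bamiiz, tisoma

Looking at the last vowel of each stem: -iz when the last vowel of the stem is a high vowel (*tuku*, *idi*, *gesu*); -ma when the last vowel of the stem is a non-high vowel (*uro*, *va*).
The last vowel of *bami* is /i/, which is a high vowel, so the suffix is -iz, giving *bamiiz*.
*tiso*: last vowel = /o/, a non-high vowel → -ma → *tisoma*.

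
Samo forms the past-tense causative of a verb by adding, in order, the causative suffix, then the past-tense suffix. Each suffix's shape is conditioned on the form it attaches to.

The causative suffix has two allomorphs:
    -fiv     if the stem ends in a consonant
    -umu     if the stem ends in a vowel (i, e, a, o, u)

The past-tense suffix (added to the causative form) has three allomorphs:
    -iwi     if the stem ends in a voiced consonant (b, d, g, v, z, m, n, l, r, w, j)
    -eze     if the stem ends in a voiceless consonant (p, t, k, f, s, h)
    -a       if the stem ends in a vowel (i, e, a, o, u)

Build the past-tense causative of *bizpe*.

bizpeumua

The final sound of *bizpe* is /e/, which is a vowel, so the causative suffix is -umu, giving *bizpeumu*.
Since the final sound of the causative form *bizpeumu* is /u/ (a vowel), it takes -a, giving *bizpeumua*.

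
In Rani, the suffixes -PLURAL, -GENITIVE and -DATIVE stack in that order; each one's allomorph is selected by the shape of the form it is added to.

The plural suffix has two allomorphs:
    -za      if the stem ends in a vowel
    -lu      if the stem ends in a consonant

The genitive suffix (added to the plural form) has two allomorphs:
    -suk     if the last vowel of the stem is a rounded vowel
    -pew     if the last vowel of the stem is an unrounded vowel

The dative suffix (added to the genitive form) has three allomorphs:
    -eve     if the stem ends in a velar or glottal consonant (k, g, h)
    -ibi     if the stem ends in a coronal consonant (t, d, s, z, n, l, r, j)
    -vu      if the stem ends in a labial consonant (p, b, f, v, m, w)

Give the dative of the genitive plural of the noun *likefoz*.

likefozlusukeve

*likefoz*: final sound = /z/, a consonant → -lu → *likefozlu*.
Since the last vowel of the plural form *likefozlu* is /u/ (a rounded vowel), it takes -suk, giving *likefozlusuk*.
The genitive form *likefozlusuk* — final consonant /k/ (velar/glottal) → -eve → *likefozlusukeve*.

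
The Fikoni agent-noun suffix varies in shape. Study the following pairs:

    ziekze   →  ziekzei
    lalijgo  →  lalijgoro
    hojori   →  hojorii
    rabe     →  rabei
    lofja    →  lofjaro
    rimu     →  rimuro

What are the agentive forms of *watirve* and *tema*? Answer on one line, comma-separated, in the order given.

The alternation tracks the last vowel of the stem — -i when the last vowel of the stem is a front vowel (*ziekze*, *hojori*, *rabe*); -ro when the last vowel of the stem is a back vowel (*lalijgo*, *lofja*, *rimu*).
*watirve* — last vowel /e/ (a front vowel) → -i → *watirvei*.
The last vowel of *tema* is /a/, which is a back vowel, so the suffix is -ro, giving *temaro*.

watirvei, temaro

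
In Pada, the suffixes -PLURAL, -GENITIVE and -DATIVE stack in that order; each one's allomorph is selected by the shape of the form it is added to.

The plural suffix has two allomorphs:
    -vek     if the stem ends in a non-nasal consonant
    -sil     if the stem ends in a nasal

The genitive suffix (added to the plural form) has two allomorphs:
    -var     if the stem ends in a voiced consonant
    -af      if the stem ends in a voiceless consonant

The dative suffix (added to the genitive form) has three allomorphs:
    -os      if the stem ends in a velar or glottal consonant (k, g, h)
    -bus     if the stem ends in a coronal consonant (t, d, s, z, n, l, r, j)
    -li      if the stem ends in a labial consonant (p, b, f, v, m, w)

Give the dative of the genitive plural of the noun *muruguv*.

muruguvvekafli

Since the final consonant of *muruguv* is /v/ (non-nasal), it takes -vek, giving *muruguvvek*.
Since the final consonant of the plural form *muruguvvek* is /k/ (voiceless), it takes -af, giving *muruguvvekaf*.
The genitive form *muruguvvekaf*: final consonant = /f/, labial → -li → *muruguvvekafli*.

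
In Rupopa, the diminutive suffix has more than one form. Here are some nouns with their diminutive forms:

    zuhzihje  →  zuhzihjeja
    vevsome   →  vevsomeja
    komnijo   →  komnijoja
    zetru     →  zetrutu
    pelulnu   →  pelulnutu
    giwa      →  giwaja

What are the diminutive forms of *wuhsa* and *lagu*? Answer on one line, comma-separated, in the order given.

wuhsaja, lagutu

Looking at the last vowel of each stem: -tu when the last vowel of the stem is a high vowel (*zetru*, *pelulnu*); -ja when the last vowel of the stem is a non-high vowel (*zuhzihje*, *vevsome*, *komnijo*, *giwa*).
Since the last vowel of *wuhsa* is /a/ (a non-high vowel), it takes -ja, giving *wuhsaja*.
The last vowel of *lagu* is /u/, which is a high vowel, so the suffix is -tu, giving *lagutu*.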